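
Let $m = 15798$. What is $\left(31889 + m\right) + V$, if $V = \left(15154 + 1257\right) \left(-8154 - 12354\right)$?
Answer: $-336509101$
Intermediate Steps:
$V = -336556788$ ($V = 16411 \left(-20508\right) = -336556788$)
$\left(31889 + m\right) + V = \left(31889 + 15798\right) - 336556788 = 47687 - 336556788 = -336509101$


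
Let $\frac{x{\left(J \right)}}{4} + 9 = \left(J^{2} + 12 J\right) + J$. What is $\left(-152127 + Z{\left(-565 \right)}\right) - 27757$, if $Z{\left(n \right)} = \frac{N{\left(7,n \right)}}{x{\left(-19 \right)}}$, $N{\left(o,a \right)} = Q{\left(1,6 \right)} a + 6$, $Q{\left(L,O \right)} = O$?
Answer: $- \frac{6296222}{35} \approx -1.7989 \cdot 10^{5}$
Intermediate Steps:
$x{\left(J \right)} = -36 + 4 J^{2} + 52 J$ ($x{\left(J \right)} = -36 + 4 \left(\left(J^{2} + 12 J\right) + J\right) = -36 + 4 \left(J^{2} + 13 J\right) = -36 + \left(4 J^{2} + 52 J\right) = -36 + 4 J^{2} + 52 J$)
$N{\left(o,a \right)} = 6 + 6 a$ ($N{\left(o,a \right)} = 6 a + 6 = 6 + 6 a$)
$Z{\left(n \right)} = \frac{1}{70} + \frac{n}{70}$ ($Z{\left(n \right)} = \frac{6 + 6 n}{-36 + 4 \left(-19\right)^{2} + 52 \left(-19\right)} = \frac{6 + 6 n}{-36 + 4 \cdot 361 - 988} = \frac{6 + 6 n}{-36 + 1444 - 988} = \frac{6 + 6 n}{420} = \left(6 + 6 n\right) \frac{1}{420} = \frac{1}{70} + \frac{n}{70}$)
$\left(-152127 + Z{\left(-565 \right)}\right) - 27757 = \left(-152127 + \left(\frac{1}{70} + \frac{1}{70} \left(-565\right)\right)\right) - 27757 = \left(-152127 + \left(\frac{1}{70} - \frac{113}{14}\right)\right) - 27757 = \left(-152127 - \frac{282}{35}\right) - 27757 = - \frac{5324727}{35} - 27757 = - \frac{6296222}{35}$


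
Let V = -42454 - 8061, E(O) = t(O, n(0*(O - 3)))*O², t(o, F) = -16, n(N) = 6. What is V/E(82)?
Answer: 50515/107584 ≈ 0.46954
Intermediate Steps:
E(O) = -16*O²
V = -50515
V/E(82) = -50515/((-16*82²)) = -50515/((-16*6724)) = -50515/(-107584) = -50515*(-1/107584) = 50515/107584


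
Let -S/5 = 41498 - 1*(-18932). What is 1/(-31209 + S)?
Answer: -1/333359 ≈ -2.9998e-6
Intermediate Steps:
S = -302150 (S = -5*(41498 - 1*(-18932)) = -5*(41498 + 18932) = -5*60430 = -302150)
1/(-31209 + S) = 1/(-31209 - 302150) = 1/(-333359) = -1/333359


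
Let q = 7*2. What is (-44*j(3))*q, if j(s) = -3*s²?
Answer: 16632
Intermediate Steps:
q = 14
(-44*j(3))*q = -(-132)*3²*14 = -(-132)*9*14 = -44*(-27)*14 = 1188*14 = 16632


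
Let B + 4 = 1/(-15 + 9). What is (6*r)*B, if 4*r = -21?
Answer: 525/4 ≈ 131.25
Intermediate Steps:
r = -21/4 (r = (¼)*(-21) = -21/4 ≈ -5.2500)
B = -25/6 (B = -4 + 1/(-15 + 9) = -4 + 1/(-6) = -4 - ⅙ = -25/6 ≈ -4.1667)
(6*r)*B = (6*(-21/4))*(-25/6) = -63/2*(-25/6) = 525/4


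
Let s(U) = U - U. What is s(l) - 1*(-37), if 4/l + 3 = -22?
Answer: 37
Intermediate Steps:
l = -4/25 (l = 4/(-3 - 22) = 4/(-25) = 4*(-1/25) = -4/25 ≈ -0.16000)
s(U) = 0
s(l) - 1*(-37) = 0 - 1*(-37) = 0 + 37 = 37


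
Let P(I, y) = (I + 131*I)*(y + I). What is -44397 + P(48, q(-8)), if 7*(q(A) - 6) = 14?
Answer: 310419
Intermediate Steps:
q(A) = 8 (q(A) = 6 + (⅐)*14 = 6 + 2 = 8)
P(I, y) = 132*I*(I + y) (P(I, y) = (132*I)*(I + y) = 132*I*(I + y))
-44397 + P(48, q(-8)) = -44397 + 132*48*(48 + 8) = -44397 + 132*48*56 = -44397 + 354816 = 310419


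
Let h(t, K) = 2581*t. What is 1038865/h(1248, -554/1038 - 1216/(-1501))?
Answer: 1038865/3221088 ≈ 0.32252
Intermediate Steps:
1038865/h(1248, -554/1038 - 1216/(-1501)) = 1038865/((2581*1248)) = 1038865/3221088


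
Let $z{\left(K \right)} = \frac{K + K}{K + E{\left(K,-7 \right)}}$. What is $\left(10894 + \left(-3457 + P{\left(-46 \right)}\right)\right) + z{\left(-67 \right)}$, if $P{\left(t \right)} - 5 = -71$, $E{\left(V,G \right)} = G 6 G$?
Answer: $\frac{1673083}{227} \approx 7370.4$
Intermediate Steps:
$E{\left(V,G \right)} = 6 G^{2}$ ($E{\left(V,G \right)} = 6 G G = 6 G^{2}$)
$P{\left(t \right)} = -66$ ($P{\left(t \right)} = 5 - 71 = -66$)
$z{\left(K \right)} = \frac{2 K}{294 + K}$ ($z{\left(K \right)} = \frac{K + K}{K + 6 \left(-7\right)^{2}} = \frac{2 K}{K + 6 \cdot 49} = \frac{2 K}{K + 294} = \frac{2 K}{294 + K}$)
$\left(10894 + \left(-3457 + P{\left(-46 \right)}\right)\right) + z{\left(-67 \right)} = \left(10894 - 3523\right) + 2 \left(-67\right) \frac{1}{294 - 67} = \left(10894 - 3523\right) + 2 \left(-67\right) \frac{1}{227} = 7371 + 2 \left(-67\right) \frac{1}{227} = 7371 - \frac{134}{227} = \frac{1673083}{227}$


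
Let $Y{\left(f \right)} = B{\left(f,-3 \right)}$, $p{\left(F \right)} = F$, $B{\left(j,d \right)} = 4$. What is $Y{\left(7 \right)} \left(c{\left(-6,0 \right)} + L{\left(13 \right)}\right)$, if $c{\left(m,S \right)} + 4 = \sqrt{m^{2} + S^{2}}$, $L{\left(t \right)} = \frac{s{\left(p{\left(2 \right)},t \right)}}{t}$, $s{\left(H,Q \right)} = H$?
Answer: $\frac{112}{13} \approx 8.6154$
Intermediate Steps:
$L{\left(t \right)} = \frac{2}{t}$
$Y{\left(f \right)} = 4$
$c{\left(m,S \right)} = -4 + \sqrt{S^{2} + m^{2}}$ ($c{\left(m,S \right)} = -4 + \sqrt{m^{2} + S^{2}} = -4 + \sqrt{S^{2} + m^{2}}$)
$Y{\left(7 \right)} \left(c{\left(-6,0 \right)} + L{\left(13 \right)}\right) = 4 \left(\left(-4 + \sqrt{0^{2} + \left(-6\right)^{2}}\right) + \frac{2}{13}\right) = 4 \left(\left(-4 + \sqrt{0 + 36}\right) + 2 \cdot \frac{1}{13}\right) = 4 \left(\left(-4 + \sqrt{36}\right) + \frac{2}{13}\right) = 4 \left(\left(-4 + 6\right) + \frac{2}{13}\right) = 4 \left(2 + \frac{2}{13}\right) = 4 \cdot \frac{28}{13} = \frac{112}{13}$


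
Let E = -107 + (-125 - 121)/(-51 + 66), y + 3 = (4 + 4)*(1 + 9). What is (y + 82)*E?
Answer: -98103/5 ≈ -19621.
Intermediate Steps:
y = 77 (y = -3 + (4 + 4)*(1 + 9) = -3 + 8*10 = -3 + 80 = 77)
E = -617/5 (E = -107 - 246/15 = -107 - 246*1/15 = -107 - 82/5 = -617/5 ≈ -123.40)
(y + 82)*E = (77 + 82)*(-617/5) = 159*(-617/5) = -98103/5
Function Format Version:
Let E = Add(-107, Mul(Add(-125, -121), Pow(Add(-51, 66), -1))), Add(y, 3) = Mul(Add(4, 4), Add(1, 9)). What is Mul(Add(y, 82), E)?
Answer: Rational(-98103, 5) ≈ -19621.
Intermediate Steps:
y = 77 (y = Add(-3, Mul(Add(4, 4), Add(1, 9))) = Add(-3, Mul(8, 10)) = Add(-3, 80) = 77)
E = Rational(-617, 5) (E = Add(-107, Mul(-246, Pow(15, -1))) = Add(-107, Mul(-246, Rational(1, 15))) = Add(-107, Rational(-82, 5)) = Rational(-617, 5) ≈ -123.40)
Mul(Add(y, 82), E) = Mul(Add(77, 82), Rational(-617, 5)) = Mul(159, Rational(-617, 5)) = Rational(-98103, 5)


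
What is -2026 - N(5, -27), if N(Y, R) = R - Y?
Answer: -1994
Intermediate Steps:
-2026 - N(5, -27) = -2026 - (-27 - 1*5) = -2026 - (-27 - 5) = -2026 - 1*(-32) = -2026 + 32 = -1994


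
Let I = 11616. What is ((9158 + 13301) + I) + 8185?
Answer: 42260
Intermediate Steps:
((9158 + 13301) + I) + 8185 = ((9158 + 13301) + 11616) + 8185 = (22459 + 11616) + 8185 = 34075 + 8185 = 42260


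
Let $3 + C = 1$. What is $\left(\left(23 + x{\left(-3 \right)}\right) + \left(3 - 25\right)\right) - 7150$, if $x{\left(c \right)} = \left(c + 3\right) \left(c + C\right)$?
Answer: $-7149$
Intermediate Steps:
$C = -2$ ($C = -3 + 1 = -2$)
$x{\left(c \right)} = \left(-2 + c\right) \left(3 + c\right)$ ($x{\left(c \right)} = \left(c + 3\right) \left(c - 2\right) = \left(3 + c\right) \left(-2 + c\right) = \left(-2 + c\right) \left(3 + c\right)$)
$\left(\left(23 + x{\left(-3 \right)}\right) + \left(3 - 25\right)\right) - 7150 = \left(\left(23 - \left(9 - 9\right)\right) + \left(3 - 25\right)\right) - 7150 = \left(\left(23 - 0\right) + \left(3 - 25\right)\right) - 7150 = \left(\left(23 + 0\right) - 22\right) - 7150 = \left(23 - 22\right) - 7150 = 1 - 7150 = -7149$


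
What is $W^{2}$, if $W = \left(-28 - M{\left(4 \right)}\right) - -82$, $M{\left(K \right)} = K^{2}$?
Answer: $1444$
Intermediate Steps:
$W = 38$ ($W = \left(-28 - 4^{2}\right) - -82 = \left(-28 - 16\right) + 82 = -44 + 82 = 38$)
$W^{2} = 38^{2} = 1444$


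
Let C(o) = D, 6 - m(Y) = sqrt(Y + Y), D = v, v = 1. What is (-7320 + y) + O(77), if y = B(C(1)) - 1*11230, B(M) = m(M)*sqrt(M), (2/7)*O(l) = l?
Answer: -36549/2 - sqrt(2) ≈ -18276.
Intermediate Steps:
D = 1
O(l) = 7*l/2
m(Y) = 6 - sqrt(2)*sqrt(Y) (m(Y) = 6 - sqrt(Y + Y) = 6 - sqrt(2*Y) = 6 - sqrt(2)*sqrt(Y))
C(o) = 1
B(M) = sqrt(M)*(6 - sqrt(2)*sqrt(M)) (B(M) = (6 - sqrt(2)*sqrt(M))*sqrt(M) = sqrt(M)*(6 - sqrt(2)*sqrt(M)))
y = -11224 - sqrt(2) (y = (6*sqrt(1) - 1*1*sqrt(2)) - 1*11230 = (6*1 - sqrt(2)) - 11230 = (6 - sqrt(2)) - 11230 = -11224 - sqrt(2) ≈ -11225.)
(-7320 + y) + O(77) = (-7320 + (-11224 - sqrt(2))) + (7/2)*77 = (-18544 - sqrt(2)) + 539/2 = -36549/2 - sqrt(2)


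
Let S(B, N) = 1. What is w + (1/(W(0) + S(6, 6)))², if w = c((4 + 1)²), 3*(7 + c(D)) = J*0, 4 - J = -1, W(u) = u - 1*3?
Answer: -27/4 ≈ -6.7500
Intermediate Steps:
W(u) = -3 + u (W(u) = u - 3 = -3 + u)
J = 5 (J = 4 - 1*(-1) = 4 + 1 = 5)
c(D) = -7 (c(D) = -7 + (5*0)/3 = -7 + (⅓)*0 = -7 + 0 = -7)
w = -7
w + (1/(W(0) + S(6, 6)))² = -7 + (1/((-3 + 0) + 1))² = -7 + (1/(-3 + 1))² = -7 + (1/(-2))² = -7 + (-½)² = -7 + ¼ = -27/4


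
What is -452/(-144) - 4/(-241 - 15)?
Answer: 1817/576 ≈ 3.1545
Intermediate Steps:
-452/(-144) - 4/(-241 - 15) = -452*(-1/144) - 4/(-256) = 113/36 - 4*(-1/256) = 113/36 + 1/64 = 1817/576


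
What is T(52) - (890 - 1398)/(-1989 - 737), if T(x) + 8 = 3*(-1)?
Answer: -15247/1363 ≈ -11.186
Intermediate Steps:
T(x) = -11 (T(x) = -8 + 3*(-1) = -8 - 3 = -11)
T(52) - (890 - 1398)/(-1989 - 737) = -11 - (890 - 1398)/(-1989 - 737) = -11 - (-508)/(-2726) = -11 - (-508)*(-1)/2726 = -11 - 1*254/1363 = -11 - 254/1363 = -15247/1363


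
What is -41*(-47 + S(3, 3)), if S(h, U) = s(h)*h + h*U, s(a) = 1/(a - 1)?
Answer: 2993/2 ≈ 1496.5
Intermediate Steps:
s(a) = 1/(-1 + a)
S(h, U) = U*h + h/(-1 + h) (S(h, U) = h/(-1 + h) + h*U = h/(-1 + h) + U*h = U*h + h/(-1 + h))
-41*(-47 + S(3, 3)) = -41*(-47 + 3*(1 + 3*(-1 + 3))/(-1 + 3)) = -41*(-47 + 3*(1 + 3*2)/2) = -41*(-47 + 3*(1/2)*(1 + 6)) = -41*(-47 + 3*(1/2)*7) = -41*(-47 + 21/2) = -41*(-73/2) = 2993/2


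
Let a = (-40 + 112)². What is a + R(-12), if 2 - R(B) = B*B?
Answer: 5042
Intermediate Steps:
a = 5184 (a = 72² = 5184)
R(B) = 2 - B² (R(B) = 2 - B*B = 2 - B²)
a + R(-12) = 5184 + (2 - 1*(-12)²) = 5184 + (2 - 1*144) = 5184 + (2 - 144) = 5184 - 142 = 5042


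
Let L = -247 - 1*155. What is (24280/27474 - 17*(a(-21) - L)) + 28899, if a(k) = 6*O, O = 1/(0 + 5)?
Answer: 1514194051/68685 ≈ 22045.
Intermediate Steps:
L = -402 (L = -247 - 155 = -402)
O = ⅕ (O = 1/5 = ⅕ ≈ 0.20000)
a(k) = 6/5 (a(k) = 6*(⅕) = 6/5)
(24280/27474 - 17*(a(-21) - L)) + 28899 = (24280/27474 - 17*(6/5 - 1*(-402))) + 28899 = (24280*(1/27474) - 17*(6/5 + 402)) + 28899 = (12140/13737 - 17*2016/5) + 28899 = (12140/13737 - 34272/5) + 28899 = -470733764/68685 + 28899 = 1514194051/68685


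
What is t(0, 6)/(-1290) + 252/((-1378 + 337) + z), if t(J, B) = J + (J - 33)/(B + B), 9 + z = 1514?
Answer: 81589/149640 ≈ 0.54524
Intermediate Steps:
z = 1505 (z = -9 + 1514 = 1505)
t(J, B) = J + (-33 + J)/(2*B) (t(J, B) = J + (-33 + J)/((2*B)) = J + (-33 + J)*(1/(2*B)) = J + (-33 + J)/(2*B))
t(0, 6)/(-1290) + 252/((-1378 + 337) + z) = ((1/2)*(-33 + 0 + 2*6*0)/6)/(-1290) + 252/((-1378 + 337) + 1505) = ((1/2)*(1/6)*(-33 + 0 + 0))*(-1/1290) + 252/(-1041 + 1505) = ((1/2)*(1/6)*(-33))*(-1/1290) + 252/464 = -11/4*(-1/1290) + 252*(1/464) = 11/5160 + 63/116 = 81589/149640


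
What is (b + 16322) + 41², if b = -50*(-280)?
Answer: 32003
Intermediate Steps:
b = 14000
(b + 16322) + 41² = (14000 + 16322) + 41² = 30322 + 1681 = 32003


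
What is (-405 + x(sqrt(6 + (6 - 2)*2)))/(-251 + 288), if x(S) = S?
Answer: -405/37 + sqrt(14)/37 ≈ -10.845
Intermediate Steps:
(-405 + x(sqrt(6 + (6 - 2)*2)))/(-251 + 288) = (-405 + sqrt(6 + (6 - 2)*2))/(-251 + 288) = (-405 + sqrt(6 + 4*2))/37 = (-405 + sqrt(6 + 8))*(1/37) = (-405 + sqrt(14))*(1/37) = -405/37 + sqrt(14)/37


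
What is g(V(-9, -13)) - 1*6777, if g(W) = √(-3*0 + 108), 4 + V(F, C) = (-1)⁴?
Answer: -6777 + 6*√3 ≈ -6766.6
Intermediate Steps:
V(F, C) = -3 (V(F, C) = -4 + (-1)⁴ = -4 + 1 = -3)
g(W) = 6*√3 (g(W) = √(0 + 108) = √108 = 6*√3)
g(V(-9, -13)) - 1*6777 = 6*√3 - 1*6777 = 6*√3 - 6777 = -6777 + 6*√3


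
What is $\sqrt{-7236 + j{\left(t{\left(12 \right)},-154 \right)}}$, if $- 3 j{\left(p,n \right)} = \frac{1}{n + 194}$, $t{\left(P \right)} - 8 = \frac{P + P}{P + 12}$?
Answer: $\frac{i \sqrt{26049630}}{60} \approx 85.065 i$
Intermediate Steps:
$t{\left(P \right)} = 8 + \frac{2 P}{12 + P}$ ($t{\left(P \right)} = 8 + \frac{P + P}{P + 12} = 8 + \frac{2 P}{12 + P}$)
$j{\left(p,n \right)} = - \frac{1}{3 \left(194 + n\right)}$ ($j{\left(p,n \right)} = - \frac{1}{3 \left(n + 194\right)} = - \frac{1}{3 \left(194 + n\right)}$)
$\sqrt{-7236 + j{\left(t{\left(12 \right)},-154 \right)}} = \sqrt{-7236 - \frac{1}{582 + 3 \left(-154\right)}} = \sqrt{-7236 - \frac{1}{582 - 462}} = \sqrt{-7236 - \frac{1}{120}} = \sqrt{- \frac{868321}{120}} = \frac{i \sqrt{26049630}}{60}$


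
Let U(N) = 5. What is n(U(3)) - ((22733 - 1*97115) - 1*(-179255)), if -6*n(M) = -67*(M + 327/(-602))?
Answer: -378621515/3612 ≈ -1.0482e+5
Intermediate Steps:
n(M) = -7303/1204 + 67*M/6 (n(M) = -(-67)*(M + 327/(-602))/6 = -(-67)*(M + 327*(-1/602))/6 = -(-67)*(M - 327/602)/6 = -(-67)*(-327/602 + M)/6 = -(21909/602 - 67*M)/6 = -7303/1204 + 67*M/6)
n(U(3)) - ((22733 - 1*97115) - 1*(-179255)) = (-7303/1204 + (67/6)*5) - ((22733 - 1*97115) - 1*(-179255)) = (-7303/1204 + 335/6) - ((22733 - 97115) + 179255) = 179761/3612 - (-74382 + 179255) = 179761/3612 - 1*104873 = 179761/3612 - 104873 = -378621515/3612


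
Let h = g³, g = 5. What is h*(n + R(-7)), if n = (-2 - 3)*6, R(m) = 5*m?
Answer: -8125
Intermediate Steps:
h = 125 (h = 5³ = 125)
n = -30 (n = -5*6 = -30)
h*(n + R(-7)) = 125*(-30 + 5*(-7)) = 125*(-30 - 35) = 125*(-65) = -8125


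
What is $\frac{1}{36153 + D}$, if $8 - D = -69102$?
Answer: $\frac{1}{105263} \approx 9.5 \cdot 10^{-6}$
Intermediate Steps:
$D = 69110$ ($D = 8 - -69102 = 8 + 69102 = 69110$)
$\frac{1}{36153 + D} = \frac{1}{36153 + 69110} = \frac{1}{105263}$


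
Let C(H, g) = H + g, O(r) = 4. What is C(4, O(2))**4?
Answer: 4096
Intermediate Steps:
C(4, O(2))**4 = (4 + 4)**4 = 8**4 = 4096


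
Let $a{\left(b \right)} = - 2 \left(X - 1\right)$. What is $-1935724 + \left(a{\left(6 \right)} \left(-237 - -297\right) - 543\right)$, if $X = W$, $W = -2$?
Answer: $-1935907$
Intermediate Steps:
$X = -2$
$a{\left(b \right)} = 6$ ($a{\left(b \right)} = - 2 \left(-2 - 1\right) = \left(-2\right) \left(-3\right) = 6$)
$-1935724 + \left(a{\left(6 \right)} \left(-237 - -297\right) - 543\right) = -1935724 - \left(543 - 6 \left(-237 - -297\right)\right) = -1935724 - \left(543 - 6 \left(-237 + 297\right)\right) = -1935724 + \left(6 \cdot 60 - 543\right) = -1935724 + \left(360 - 543\right) = -1935724 - 183 = -1935907$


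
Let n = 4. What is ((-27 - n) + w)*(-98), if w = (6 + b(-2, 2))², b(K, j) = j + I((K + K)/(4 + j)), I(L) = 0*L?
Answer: -3234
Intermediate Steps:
I(L) = 0
b(K, j) = j (b(K, j) = j + 0 = j)
w = 64 (w = (6 + 2)² = 8² = 64)
((-27 - n) + w)*(-98) = ((-27 - 1*4) + 64)*(-98) = ((-27 - 4) + 64)*(-98) = (-31 + 64)*(-98) = 33*(-98) = -3234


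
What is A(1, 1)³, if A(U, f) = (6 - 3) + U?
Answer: 64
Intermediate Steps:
A(U, f) = 3 + U
A(1, 1)³ = (3 + 1)³ = 4³ = 64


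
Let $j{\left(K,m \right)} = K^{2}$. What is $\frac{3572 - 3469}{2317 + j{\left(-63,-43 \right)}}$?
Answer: $\frac{103}{6286} \approx 0.016386$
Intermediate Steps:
$\frac{3572 - 3469}{2317 + j{\left(-63,-43 \right)}} = \frac{3572 - 3469}{2317 + \left(-63\right)^{2}} = \frac{103}{2317 + 3969} = \frac{103}{6286}$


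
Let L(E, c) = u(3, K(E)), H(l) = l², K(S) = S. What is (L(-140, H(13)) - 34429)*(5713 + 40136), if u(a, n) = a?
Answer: -1578397674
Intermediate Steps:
L(E, c) = 3
(L(-140, H(13)) - 34429)*(5713 + 40136) = (3 - 34429)*(5713 + 40136) = -34426*45849 = -1578397674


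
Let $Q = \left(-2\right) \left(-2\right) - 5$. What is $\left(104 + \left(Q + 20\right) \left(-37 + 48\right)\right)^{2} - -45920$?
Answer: $143889$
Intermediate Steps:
$Q = -1$ ($Q = 4 - 5 = -1$)
$\left(104 + \left(Q + 20\right) \left(-37 + 48\right)\right)^{2} - -45920 = \left(104 + \left(-1 + 20\right) \left(-37 + 48\right)\right)^{2} - -45920 = \left(104 + 19 \cdot 11\right)^{2} + 45920 = \left(104 + 209\right)^{2} + 45920 = 313^{2} + 45920 = 97969 + 45920 = 143889$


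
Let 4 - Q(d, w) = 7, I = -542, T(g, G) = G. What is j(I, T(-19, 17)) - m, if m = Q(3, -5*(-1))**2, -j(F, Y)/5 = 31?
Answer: -164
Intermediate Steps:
j(F, Y) = -155 (j(F, Y) = -5*31 = -155)
Q(d, w) = -3 (Q(d, w) = 4 - 1*7 = 4 - 7 = -3)
m = 9 (m = (-3)**2 = 9)
j(I, T(-19, 17)) - m = -155 - 1*9 = -155 - 9 = -164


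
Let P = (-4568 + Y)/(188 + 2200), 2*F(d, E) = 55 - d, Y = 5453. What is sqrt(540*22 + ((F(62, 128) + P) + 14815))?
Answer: sqrt(4228099071)/398 ≈ 163.38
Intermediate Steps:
F(d, E) = 55/2 - d/2 (F(d, E) = (55 - d)/2 = 55/2 - d/2)
P = 295/796 (P = (-4568 + 5453)/(188 + 2200) = 885/2388 = 885*(1/2388) = 295/796 ≈ 0.37060)
sqrt(540*22 + ((F(62, 128) + P) + 14815)) = sqrt(540*22 + (((55/2 - 1/2*62) + 295/796) + 14815)) = sqrt(11880 + (((55/2 - 31) + 295/796) + 14815)) = sqrt(11880 + ((-7/2 + 295/796) + 14815)) = sqrt(11880 + (-2491/796 + 14815)) = sqrt(11880 + 11790249/796) = sqrt(21246729/796) = sqrt(4228099071)/398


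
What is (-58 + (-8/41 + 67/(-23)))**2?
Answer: 3320640625/889249 ≈ 3734.2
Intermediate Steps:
(-58 + (-8/41 + 67/(-23)))**2 = (-58 + (-8*1/41 + 67*(-1/23)))**2 = (-58 + (-8/41 - 67/23))**2 = (-58 - 2931/943)**2 = (-57625/943)**2 = 3320640625/889249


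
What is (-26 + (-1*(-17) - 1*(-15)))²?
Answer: 36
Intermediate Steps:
(-26 + (-1*(-17) - 1*(-15)))² = (-26 + (17 + 15))² = (-26 + 32)² = 6² = 36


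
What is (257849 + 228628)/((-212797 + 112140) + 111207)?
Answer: 486477/10550 ≈ 46.112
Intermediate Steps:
(257849 + 228628)/((-212797 + 112140) + 111207) = 486477/(-100657 + 111207) = 486477/10550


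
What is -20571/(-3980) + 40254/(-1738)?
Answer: -62229261/3458620 ≈ -17.993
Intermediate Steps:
-20571/(-3980) + 40254/(-1738) = -20571*(-1/3980) + 40254*(-1/1738) = 20571/3980 - 20127/869 = -62229261/3458620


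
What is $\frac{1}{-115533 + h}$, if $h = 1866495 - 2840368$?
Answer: $- \frac{1}{1089406} \approx -9.1793 \cdot 10^{-7}$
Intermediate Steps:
$h = -973873$ ($h = 1866495 - 2840368 = -973873$)
$\frac{1}{-115533 + h} = \frac{1}{-115533 - 973873} = \frac{1}{-1089406} = - \frac{1}{1089406}$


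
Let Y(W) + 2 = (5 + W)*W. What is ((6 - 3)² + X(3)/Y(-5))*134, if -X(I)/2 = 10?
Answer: 2546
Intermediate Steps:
Y(W) = -2 + W*(5 + W) (Y(W) = -2 + (5 + W)*W = -2 + W*(5 + W))
X(I) = -20 (X(I) = -2*10 = -20)
((6 - 3)² + X(3)/Y(-5))*134 = ((6 - 3)² - 20/(-2 + (-5)² + 5*(-5)))*134 = (3² - 20/(-2 + 25 - 25))*134 = (9 - 20/(-2))*134 = (9 - 20*(-½))*134 = (9 + 10)*134 = 19*134 = 2546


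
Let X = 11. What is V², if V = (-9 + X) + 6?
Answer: 64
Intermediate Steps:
V = 8 (V = (-9 + 11) + 6 = 2 + 6 = 8)
V² = 8² = 64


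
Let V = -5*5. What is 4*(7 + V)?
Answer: -72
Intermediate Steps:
V = -25
4*(7 + V) = 4*(7 - 25) = 4*(-18) = -72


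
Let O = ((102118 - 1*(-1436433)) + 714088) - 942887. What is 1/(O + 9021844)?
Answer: 1/10331596 ≈ 9.6790e-8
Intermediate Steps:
O = 1309752 (O = ((102118 + 1436433) + 714088) - 942887 = (1538551 + 714088) - 942887 = 2252639 - 942887 = 1309752)
1/(O + 9021844) = 1/(1309752 + 9021844) = 1/10331596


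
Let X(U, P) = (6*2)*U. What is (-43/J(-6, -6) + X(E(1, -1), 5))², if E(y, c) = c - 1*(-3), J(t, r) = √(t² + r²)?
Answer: 43321/72 - 172*√2 ≈ 358.44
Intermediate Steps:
J(t, r) = √(r² + t²)
E(y, c) = 3 + c (E(y, c) = c + 3 = 3 + c)
X(U, P) = 12*U
(-43/J(-6, -6) + X(E(1, -1), 5))² = (-43/√((-6)² + (-6)²) + 12*(3 - 1))² = (-43/√(36 + 36) + 12*2)² = (-43*√2/12 + 24)² = (24 - 43*√2/12)²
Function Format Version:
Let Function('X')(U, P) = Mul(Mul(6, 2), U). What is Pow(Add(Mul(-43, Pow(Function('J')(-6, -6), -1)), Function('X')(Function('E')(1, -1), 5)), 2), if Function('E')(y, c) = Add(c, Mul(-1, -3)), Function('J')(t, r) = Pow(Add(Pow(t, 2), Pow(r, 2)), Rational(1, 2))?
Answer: Add(Rational(43321, 72), Mul(-172, Pow(2, Rational(1, 2)))) ≈ 358.44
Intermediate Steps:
Function('J')(t, r) = Pow(Add(Pow(r, 2), Pow(t, 2)), Rational(1, 2))
Function('E')(y, c) = Add(3, c) (Function('E')(y, c) = Add(c, 3) = Add(3, c))
Function('X')(U, P) = Mul(12, U)
Pow(Add(Mul(-43, Pow(Function('J')(-6, -6), -1)), Function('X')(Function('E')(1, -1), 5)), 2) = Pow(Add(Mul(-43, Pow(Pow(Add(Pow(-6, 2), Pow(-6, 2)), Rational(1, 2)), -1)), Mul(12, Add(3, -1))), 2) = Pow(Add(Mul(-43, Pow(Pow(Add(36, 36), Rational(1, 2)), -1)), Mul(12, 2)), 2) = Pow(Add(Mul(-43, Pow(Pow(72, Rational(1, 2)), -1)), 24), 2) = Pow(Add(Mul(-43, Pow(Mul(6, Pow(2, Rational(1, 2))), -1)), 24), 2) = Pow(Add(Mul(-43, Mul(Rational(1, 12), Pow(2, Rational(1, 2)))), 24), 2) = Pow(Add(Mul(Rational(-43, 12), Pow(2, Rational(1, 2))), 24), 2) = Pow(Add(24, Mul(Rational(-43, 12), Pow(2, Rational(1, 2)))), 2)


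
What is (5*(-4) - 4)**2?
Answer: 576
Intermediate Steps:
(5*(-4) - 4)**2 = (-20 - 4)**2 = (-24)**2 = 576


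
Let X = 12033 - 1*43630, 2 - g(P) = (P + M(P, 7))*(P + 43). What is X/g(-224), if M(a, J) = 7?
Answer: 31597/39275 ≈ 0.80451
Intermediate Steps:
g(P) = 2 - (7 + P)*(43 + P) (g(P) = 2 - (P + 7)*(P + 43) = 2 - (7 + P)*(43 + P))
X = -31597 (X = 12033 - 43630 = -31597)
X/g(-224) = -31597/(-299 - 1*(-224)² - 50*(-224)) = -31597/(-299 - 1*50176 + 11200) = -31597/(-299 - 50176 + 11200) = -31597/(-39275) = -31597*(-1/39275) = 31597/39275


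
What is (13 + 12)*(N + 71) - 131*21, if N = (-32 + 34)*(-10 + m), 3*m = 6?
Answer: -1376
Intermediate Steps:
m = 2 (m = (⅓)*6 = 2)
N = -16 (N = (-32 + 34)*(-10 + 2) = 2*(-8) = -16)
(13 + 12)*(N + 71) - 131*21 = (13 + 12)*(-16 + 71) - 131*21 = 25*55 - 2751 = 1375 - 2751 = -1376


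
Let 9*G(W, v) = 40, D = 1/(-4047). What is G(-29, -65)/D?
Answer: -53960/3 ≈ -17987.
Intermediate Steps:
D = -1/4047 ≈ -0.00024710
G(W, v) = 40/9 (G(W, v) = (⅑)*40 = 40/9)
G(-29, -65)/D = 40/(9*(-1/4047)) = (40/9)*(-4047) = -53960/3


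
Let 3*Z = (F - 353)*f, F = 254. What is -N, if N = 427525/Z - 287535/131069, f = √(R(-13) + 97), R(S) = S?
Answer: 287535/131069 + 61075*√21/198 ≈ 1415.7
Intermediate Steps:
f = 2*√21 (f = √(-13 + 97) = √84 = 2*√21 ≈ 9.1651)
Z = -66*√21 (Z = ((254 - 353)*(2*√21))/3 = (-198*√21)/3 = -66*√21 ≈ -302.45)
N = -287535/131069 - 61075*√21/198 (N = 427525/((-66*√21)) - 287535/131069 = 427525*(-√21/1386) - 287535*1/131069 = -61075*√21/198 - 287535/131069 = -287535/131069 - 61075*√21/198 ≈ -1415.7)
-N = -(-287535/131069 - 61075*√21/198) = 287535/131069 + 61075*√21/198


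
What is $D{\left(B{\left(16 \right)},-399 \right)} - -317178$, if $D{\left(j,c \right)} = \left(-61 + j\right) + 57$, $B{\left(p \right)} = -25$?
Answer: $317149$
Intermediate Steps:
$D{\left(j,c \right)} = -4 + j$
$D{\left(B{\left(16 \right)},-399 \right)} - -317178 = \left(-4 - 25\right) - -317178 = -29 + 317178 = 317149$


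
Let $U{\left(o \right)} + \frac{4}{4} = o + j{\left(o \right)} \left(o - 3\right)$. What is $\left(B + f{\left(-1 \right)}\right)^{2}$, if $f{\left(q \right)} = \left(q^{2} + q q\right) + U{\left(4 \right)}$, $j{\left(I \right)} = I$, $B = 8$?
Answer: $289$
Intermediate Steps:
$U{\left(o \right)} = -1 + o + o \left(-3 + o\right)$ ($U{\left(o \right)} = -1 + \left(o + o \left(o - 3\right)\right) = -1 + \left(o + o \left(-3 + o\right)\right) = -1 + o + o \left(-3 + o\right)$)
$f{\left(q \right)} = 7 + 2 q^{2}$ ($f{\left(q \right)} = \left(q^{2} + q q\right) - \left(9 - 16\right) = \left(q^{2} + q^{2}\right) - -7 = 2 q^{2} + 7 = 7 + 2 q^{2}$)
$\left(B + f{\left(-1 \right)}\right)^{2} = \left(8 + \left(7 + 2 \left(-1\right)^{2}\right)\right)^{2} = \left(8 + \left(7 + 2 \cdot 1\right)\right)^{2} = \left(8 + \left(7 + 2\right)\right)^{2} = \left(8 + 9\right)^{2} = 17^{2} = 289$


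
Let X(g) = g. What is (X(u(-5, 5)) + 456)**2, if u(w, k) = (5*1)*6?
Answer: 236196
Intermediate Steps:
u(w, k) = 30 (u(w, k) = 5*6 = 30)
(X(u(-5, 5)) + 456)**2 = (30 + 456)**2 = 486**2 = 236196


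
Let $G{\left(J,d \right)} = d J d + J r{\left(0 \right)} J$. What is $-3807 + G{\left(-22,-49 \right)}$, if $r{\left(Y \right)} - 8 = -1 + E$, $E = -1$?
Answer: $-53725$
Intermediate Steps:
$r{\left(Y \right)} = 6$ ($r{\left(Y \right)} = 8 - 2 = 6$)
$G{\left(J,d \right)} = 6 J^{2} + J d^{2}$ ($G{\left(J,d \right)} = d J d + J 6 J = J d d + 6 J J = J d^{2} + 6 J^{2} = 6 J^{2} + J d^{2}$)
$-3807 + G{\left(-22,-49 \right)} = -3807 - 22 \left(\left(-49\right)^{2} + 6 \left(-22\right)\right) = -3807 - 22 \left(2401 - 132\right) = -3807 - 49918 = -53725$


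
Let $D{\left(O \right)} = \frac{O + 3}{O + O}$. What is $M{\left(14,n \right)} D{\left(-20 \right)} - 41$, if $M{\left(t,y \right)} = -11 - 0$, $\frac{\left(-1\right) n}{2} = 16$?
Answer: $- \frac{1827}{40} \approx -45.675$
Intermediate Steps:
$n = -32$ ($n = \left(-2\right) 16 = -32$)
$M{\left(t,y \right)} = -11$ ($M{\left(t,y \right)} = -11 + 0 = -11$)
$D{\left(O \right)} = \frac{3 + O}{2 O}$
$M{\left(14,n \right)} D{\left(-20 \right)} - 41 = - 11 \frac{3 - 20}{2 \left(-20\right)} - 41 = - 11 \cdot \frac{1}{2} \left(- \frac{1}{20}\right) \left(-17\right) - 41 = \left(-11\right) \frac{17}{40} - 41 = - \frac{187}{40} - 41 = - \frac{1827}{40}$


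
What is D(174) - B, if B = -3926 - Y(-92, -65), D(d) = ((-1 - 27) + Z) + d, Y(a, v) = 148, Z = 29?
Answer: 4249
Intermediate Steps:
D(d) = 1 + d (D(d) = ((-1 - 27) + 29) + d = (-28 + 29) + d = 1 + d)
B = -4074 (B = -3926 - 1*148 = -3926 - 148 = -4074)
D(174) - B = (1 + 174) - 1*(-4074) = 175 + 4074 = 4249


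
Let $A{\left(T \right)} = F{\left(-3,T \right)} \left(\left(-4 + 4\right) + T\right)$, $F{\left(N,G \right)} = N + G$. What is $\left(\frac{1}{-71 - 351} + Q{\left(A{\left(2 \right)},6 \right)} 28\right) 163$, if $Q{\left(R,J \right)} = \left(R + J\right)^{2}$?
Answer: $\frac{30815965}{422} \approx 73024.0$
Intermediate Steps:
$F{\left(N,G \right)} = G + N$
$A{\left(T \right)} = T \left(-3 + T\right)$ ($A{\left(T \right)} = \left(T - 3\right) \left(\left(-4 + 4\right) + T\right) = \left(-3 + T\right) \left(0 + T\right) = \left(-3 + T\right) T = T \left(-3 + T\right)$)
$Q{\left(R,J \right)} = \left(J + R\right)^{2}$
$\left(\frac{1}{-71 - 351} + Q{\left(A{\left(2 \right)},6 \right)} 28\right) 163 = \left(\frac{1}{-71 - 351} + \left(6 + 2 \left(-3 + 2\right)\right)^{2} \cdot 28\right) 163 = \left(\frac{1}{-422} + \left(6 + 2 \left(-1\right)\right)^{2} \cdot 28\right) 163 = \left(- \frac{1}{422} + \left(6 - 2\right)^{2} \cdot 28\right) 163 = \left(- \frac{1}{422} + 4^{2} \cdot 28\right) 163 = \left(- \frac{1}{422} + 16 \cdot 28\right) 163 = \left(- \frac{1}{422} + 448\right) 163 = \frac{189055}{422} \cdot 163 = \frac{30815965}{422}$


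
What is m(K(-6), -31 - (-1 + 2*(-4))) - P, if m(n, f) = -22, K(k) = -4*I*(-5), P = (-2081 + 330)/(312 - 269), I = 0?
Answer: 805/43 ≈ 18.721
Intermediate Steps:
P = -1751/43 ≈ -40.721
K(k) = 0 (K(k) = -4*0*(-5) = 0*(-5) = 0)
m(K(-6), -31 - (-1 + 2*(-4))) - P = -22 - 1*(-1751/43) = -22 + 1751/43 = 805/43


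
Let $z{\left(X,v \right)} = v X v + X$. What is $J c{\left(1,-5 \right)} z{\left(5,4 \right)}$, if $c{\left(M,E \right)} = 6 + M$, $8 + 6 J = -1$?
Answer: $- \frac{1785}{2} \approx -892.5$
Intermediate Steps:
$J = - \frac{3}{2}$ ($J = - \frac{4}{3} + \frac{1}{6} \left(-1\right) = - \frac{4}{3} - \frac{1}{6} = - \frac{3}{2} \approx -1.5$)
$z{\left(X,v \right)} = X + X v^{2}$ ($z{\left(X,v \right)} = X v v + X = X v^{2} + X = X + X v^{2}$)
$J c{\left(1,-5 \right)} z{\left(5,4 \right)} = - \frac{3 \left(6 + 1\right)}{2} \cdot 5 \left(1 + 4^{2}\right) = \left(- \frac{3}{2}\right) 7 \cdot 5 \left(1 + 16\right) = - \frac{21 \cdot 5 \cdot 17}{2} = \left(- \frac{21}{2}\right) 85 = - \frac{1785}{2}$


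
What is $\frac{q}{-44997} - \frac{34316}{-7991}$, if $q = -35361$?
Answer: $\frac{608895601}{119857009} \approx 5.0802$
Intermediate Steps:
$\frac{q}{-44997} - \frac{34316}{-7991} = - \frac{35361}{-44997} - \frac{34316}{-7991} = \left(-35361\right) \left(- \frac{1}{44997}\right) - - \frac{34316}{7991} = \frac{11787}{14999} + \frac{34316}{7991} = \frac{608895601}{119857009}$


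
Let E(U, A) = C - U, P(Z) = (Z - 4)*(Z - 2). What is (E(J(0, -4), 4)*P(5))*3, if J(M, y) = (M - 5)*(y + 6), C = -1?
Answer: 81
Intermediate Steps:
P(Z) = (-4 + Z)*(-2 + Z)
J(M, y) = (-5 + M)*(6 + y)
E(U, A) = -1 - U
(E(J(0, -4), 4)*P(5))*3 = ((-1 - (-30 - 5*(-4) + 6*0 + 0*(-4)))*(8 + 5² - 6*5))*3 = ((-1 - (-30 + 20 + 0 + 0))*(8 + 25 - 30))*3 = ((-1 - 1*(-10))*3)*3 = ((-1 + 10)*3)*3 = (9*3)*3 = 27*3 = 81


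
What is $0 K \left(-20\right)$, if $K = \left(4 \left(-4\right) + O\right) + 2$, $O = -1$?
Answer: $0$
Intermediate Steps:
$K = -15$ ($K = \left(4 \left(-4\right) - 1\right) + 2 = \left(-16 - 1\right) + 2 = -17 + 2 = -15$)
$0 K \left(-20\right) = 0 \left(-15\right) \left(-20\right) = 0 \left(-20\right) = 0$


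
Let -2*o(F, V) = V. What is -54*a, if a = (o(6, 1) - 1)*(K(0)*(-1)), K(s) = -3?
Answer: 243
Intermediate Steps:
o(F, V) = -V/2
a = -9/2 (a = (-½*1 - 1)*(-3*(-1)) = (-½ - 1)*3 = -3/2*3 = -9/2 ≈ -4.5000)
-54*a = -54*(-9/2) = 243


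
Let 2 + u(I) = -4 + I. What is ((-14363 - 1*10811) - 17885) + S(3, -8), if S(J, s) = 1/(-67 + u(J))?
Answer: -3014131/70 ≈ -43059.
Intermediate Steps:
u(I) = -6 + I (u(I) = -2 + (-4 + I) = -6 + I)
S(J, s) = 1/(-73 + J) (S(J, s) = 1/(-67 + (-6 + J)) = 1/(-73 + J))
((-14363 - 1*10811) - 17885) + S(3, -8) = ((-14363 - 1*10811) - 17885) + 1/(-73 + 3) = ((-14363 - 10811) - 17885) + 1/(-70) = (-25174 - 17885) - 1/70 = -43059 - 1/70 = -3014131/70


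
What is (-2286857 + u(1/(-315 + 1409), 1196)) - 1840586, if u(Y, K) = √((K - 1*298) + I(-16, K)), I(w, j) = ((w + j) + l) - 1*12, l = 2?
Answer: -4127443 + 2*√517 ≈ -4.1274e+6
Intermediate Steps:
I(w, j) = -10 + j + w (I(w, j) = ((w + j) + 2) - 1*12 = ((j + w) + 2) - 12 = (2 + j + w) - 12 = -10 + j + w)
u(Y, K) = √(-324 + 2*K) (u(Y, K) = √((K - 1*298) + (-10 + K - 16)) = √((K - 298) + (-26 + K)) = √((-298 + K) + (-26 + K)) = √(-324 + 2*K))
(-2286857 + u(1/(-315 + 1409), 1196)) - 1840586 = (-2286857 + √(-324 + 2*1196)) - 1840586 = (-2286857 + √(-324 + 2392)) - 1840586 = (-2286857 + √2068) - 1840586 = (-2286857 + 2*√517) - 1840586 = -4127443 + 2*√517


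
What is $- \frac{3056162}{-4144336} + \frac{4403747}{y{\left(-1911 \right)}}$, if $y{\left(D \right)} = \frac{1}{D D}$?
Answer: $\frac{33324887897503453897}{2072168} \approx 1.6082 \cdot 10^{13}$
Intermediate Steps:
$y{\left(D \right)} = \frac{1}{D^{2}}$
$- \frac{3056162}{-4144336} + \frac{4403747}{y{\left(-1911 \right)}} = - \frac{3056162}{-4144336} + \frac{4403747}{\frac{1}{3651921}} = \left(-3056162\right) \left(- \frac{1}{4144336}\right) + 4403747 \frac{1}{\frac{1}{3651921}} = \frac{1528081}{2072168} + 4403747 \cdot 3651921 = \frac{1528081}{2072168} + 16082136147987 = \frac{33324887897503453897}{2072168}$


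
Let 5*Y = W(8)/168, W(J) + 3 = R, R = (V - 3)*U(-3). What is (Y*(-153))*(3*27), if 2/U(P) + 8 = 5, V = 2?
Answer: 1377/40 ≈ 34.425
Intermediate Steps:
U(P) = -⅔ (U(P) = 2/(-8 + 5) = 2/(-3) = 2*(-⅓) = -⅔)
R = ⅔ (R = (2 - 3)*(-⅔) = -1*(-⅔) = ⅔ ≈ 0.66667)
W(J) = -7/3 (W(J) = -3 + ⅔ = -7/3)
Y = -1/360 (Y = (-7/3/168)/5 = (-7/3*1/168)/5 = (⅕)*(-1/72) = -1/360 ≈ -0.0027778)
(Y*(-153))*(3*27) = (-1/360*(-153))*(3*27) = (17/40)*81 = 1377/40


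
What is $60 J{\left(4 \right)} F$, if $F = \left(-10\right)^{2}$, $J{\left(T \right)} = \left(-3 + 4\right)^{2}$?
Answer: $6000$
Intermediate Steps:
$J{\left(T \right)} = 1$ ($J{\left(T \right)} = 1^{2} = 1$)
$F = 100$
$60 J{\left(4 \right)} F = 60 \cdot 1 \cdot 100 = 60 \cdot 100 = 6000$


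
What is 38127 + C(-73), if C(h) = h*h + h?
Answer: 43383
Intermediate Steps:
C(h) = h + h² (C(h) = h² + h = h + h²)
38127 + C(-73) = 38127 - 73*(1 - 73) = 38127 - 73*(-72) = 38127 + 5256 = 43383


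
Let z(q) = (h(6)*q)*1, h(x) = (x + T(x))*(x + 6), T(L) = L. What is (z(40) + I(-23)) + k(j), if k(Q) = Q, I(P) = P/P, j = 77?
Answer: 5838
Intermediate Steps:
h(x) = 2*x*(6 + x) (h(x) = (x + x)*(x + 6) = (2*x)*(6 + x) = 2*x*(6 + x))
I(P) = 1
z(q) = 144*q (z(q) = ((2*6*(6 + 6))*q)*1 = ((2*6*12)*q)*1 = (144*q)*1 = 144*q)
(z(40) + I(-23)) + k(j) = (144*40 + 1) + 77 = (5760 + 1) + 77 = 5761 + 77 = 5838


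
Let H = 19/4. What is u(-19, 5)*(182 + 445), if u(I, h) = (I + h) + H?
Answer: -23199/4 ≈ -5799.8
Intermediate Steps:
H = 19/4 (H = 19*(1/4) = 19/4 ≈ 4.7500)
u(I, h) = 19/4 + I + h (u(I, h) = (I + h) + 19/4 = 19/4 + I + h)
u(-19, 5)*(182 + 445) = (19/4 - 19 + 5)*(182 + 445) = -37/4*627 = -23199/4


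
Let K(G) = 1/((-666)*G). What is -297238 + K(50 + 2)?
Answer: -10293946417/34632 ≈ -2.9724e+5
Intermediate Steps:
K(G) = -1/(666*G)
-297238 + K(50 + 2) = -297238 - 1/(666*(50 + 2)) = -297238 - 1/666/52 = -297238 - 1/666*1/52 = -297238 - 1/34632 = -10293946417/34632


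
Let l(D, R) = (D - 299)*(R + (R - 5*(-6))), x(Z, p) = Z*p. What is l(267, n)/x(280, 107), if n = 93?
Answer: -864/3745 ≈ -0.23071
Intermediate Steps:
l(D, R) = (-299 + D)*(30 + 2*R) (l(D, R) = (-299 + D)*(R + (R + 30)) = (-299 + D)*(R + (30 + R)) = (-299 + D)*(30 + 2*R))
l(267, n)/x(280, 107) = (-8970 - 598*93 + 30*267 + 2*267*93)/((280*107)) = (-8970 - 55614 + 8010 + 49662)/29960 = -6912*1/29960 = -864/3745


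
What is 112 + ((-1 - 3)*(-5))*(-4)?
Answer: 32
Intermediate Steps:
112 + ((-1 - 3)*(-5))*(-4) = 112 - 4*(-5)*(-4) = 112 + 20*(-4) = 112 - 80 = 32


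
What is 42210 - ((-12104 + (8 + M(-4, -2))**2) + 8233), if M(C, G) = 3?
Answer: 45960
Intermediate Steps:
42210 - ((-12104 + (8 + M(-4, -2))**2) + 8233) = 42210 - ((-12104 + (8 + 3)**2) + 8233) = 42210 - ((-12104 + 11**2) + 8233) = 42210 - ((-12104 + 121) + 8233) = 42210 - (-11983 + 8233) = 42210 - 1*(-3750) = 42210 + 3750 = 45960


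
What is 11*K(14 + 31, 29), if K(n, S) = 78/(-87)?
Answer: -286/29 ≈ -9.8621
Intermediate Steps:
K(n, S) = -26/29 (K(n, S) = 78*(-1/87) = -26/29)
11*K(14 + 31, 29) = 11*(-26/29) = -286/29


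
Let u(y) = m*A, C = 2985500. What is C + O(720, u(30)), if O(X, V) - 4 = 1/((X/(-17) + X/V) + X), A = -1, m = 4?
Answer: 25257363857/8460 ≈ 2.9855e+6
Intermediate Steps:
u(y) = -4 (u(y) = 4*(-1) = -4)
O(X, V) = 4 + 1/(16*X/17 + X/V) (O(X, V) = 4 + 1/((X/(-17) + X/V) + X) = 4 + 1/((X*(-1/17) + X/V) + X) = 4 + 1/((-X/17 + X/V) + X) = 4 + 1/(16*X/17 + X/V))
C + O(720, u(30)) = 2985500 + (17*(-4) + 68*720 + 64*(-4)*720)/(720*(17 + 16*(-4))) = 2985500 + (-68 + 48960 - 184320)/(720*(17 - 64)) = 2985500 + (1/720)*(-135428)/(-47) = 2985500 + (1/720)*(-1/47)*(-135428) = 2985500 + 33857/8460 = 25257363857/8460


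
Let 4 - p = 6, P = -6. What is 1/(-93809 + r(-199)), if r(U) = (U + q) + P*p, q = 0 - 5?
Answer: -1/94001 ≈ -1.0638e-5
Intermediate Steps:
q = -5
p = -2 (p = 4 - 1*6 = 4 - 6 = -2)
r(U) = 7 + U (r(U) = (U - 5) - 6*(-2) = (-5 + U) + 12 = 7 + U)
1/(-93809 + r(-199)) = 1/(-93809 + (7 - 199)) = 1/(-93809 - 192) = 1/(-94001) = -1/94001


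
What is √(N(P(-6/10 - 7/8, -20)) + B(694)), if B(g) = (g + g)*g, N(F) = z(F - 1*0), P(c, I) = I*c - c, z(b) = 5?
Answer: √963277 ≈ 981.47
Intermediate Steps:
P(c, I) = -c + I*c
N(F) = 5
B(g) = 2*g² (B(g) = (2*g)*g = 2*g²)
√(N(P(-6/10 - 7/8, -20)) + B(694)) = √(5 + 2*694²) = √(5 + 2*481636) = √(5 + 963272) = √963277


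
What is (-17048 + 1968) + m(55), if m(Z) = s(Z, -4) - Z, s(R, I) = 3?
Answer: -15132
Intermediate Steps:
m(Z) = 3 - Z
(-17048 + 1968) + m(55) = (-17048 + 1968) + (3 - 1*55) = -15080 + (3 - 55) = -15080 - 52 = -15132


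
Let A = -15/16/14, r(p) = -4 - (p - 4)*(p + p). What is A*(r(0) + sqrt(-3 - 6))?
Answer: 15/56 - 45*I/224 ≈ 0.26786 - 0.20089*I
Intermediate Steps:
r(p) = -4 - 2*p*(-4 + p) (r(p) = -4 - (-4 + p)*2*p = -4 - 2*p*(-4 + p))
A = -15/224 (A = -15*1/16*(1/14) = -15/16*1/14 = -15/224 ≈ -0.066964)
A*(r(0) + sqrt(-3 - 6)) = -15*((-4 - 2*0**2 + 8*0) + sqrt(-3 - 6))/224 = -15*((-4 - 2*0 + 0) + sqrt(-9))/224 = -15*((-4 + 0 + 0) + 3*I)/224 = -15*(-4 + 3*I)/224 = 15/56 - 45*I/224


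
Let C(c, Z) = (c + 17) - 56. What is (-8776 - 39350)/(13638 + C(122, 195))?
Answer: -48126/13721 ≈ -3.5075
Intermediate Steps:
C(c, Z) = -39 + c (C(c, Z) = (17 + c) - 56 = -39 + c)
(-8776 - 39350)/(13638 + C(122, 195)) = (-8776 - 39350)/(13638 + (-39 + 122)) = -48126/(13638 + 83) = -48126/13721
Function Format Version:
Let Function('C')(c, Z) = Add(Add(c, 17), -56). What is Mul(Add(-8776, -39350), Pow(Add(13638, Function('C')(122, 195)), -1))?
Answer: Rational(-48126, 13721) ≈ -3.5075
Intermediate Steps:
Function('C')(c, Z) = Add(-39, c) (Function('C')(c, Z) = Add(Add(17, c), -56) = Add(-39, c))
Mul(Add(-8776, -39350), Pow(Add(13638, Function('C')(122, 195)), -1)) = Mul(Add(-8776, -39350), Pow(Add(13638, Add(-39, 122)), -1)) = Mul(-48126, Pow(Add(13638, 83), -1)) = Mul(-48126, Pow(13721, -1)) = Mul(-48126, Rational(1, 13721)) = Rational(-48126, 13721)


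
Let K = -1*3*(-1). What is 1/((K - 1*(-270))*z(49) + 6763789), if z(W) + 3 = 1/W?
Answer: 7/47340829 ≈ 1.4786e-7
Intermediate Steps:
K = 3 (K = -3*(-1) = 3)
z(W) = -3 + 1/W
1/((K - 1*(-270))*z(49) + 6763789) = 1/((3 - 1*(-270))*(-3 + 1/49) + 6763789) = 1/((3 + 270)*(-3 + 1/49) + 6763789) = 1/(273*(-146/49) + 6763789) = 1/(-5694/7 + 6763789) = 1/(47340829/7) = 7/47340829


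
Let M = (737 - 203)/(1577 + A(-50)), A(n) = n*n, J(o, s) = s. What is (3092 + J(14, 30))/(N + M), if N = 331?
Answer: 4242798/450007 ≈ 9.4283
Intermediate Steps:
A(n) = n²
M = 178/1359 (M = (737 - 203)/(1577 + (-50)²) = 534/(1577 + 2500) = 534/4077 = 534*(1/4077) = 178/1359 ≈ 0.13098)
(3092 + J(14, 30))/(N + M) = (3092 + 30)/(331 + 178/1359) = 3122/(450007/1359) = 3122*(1359/450007) = 4242798/450007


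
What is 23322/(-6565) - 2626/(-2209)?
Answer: -2636816/1115545 ≈ -2.3637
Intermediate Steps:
23322/(-6565) - 2626/(-2209) = 23322*(-1/6565) - 2626*(-1/2209) = -1794/505 + 2626/2209 = -2636816/1115545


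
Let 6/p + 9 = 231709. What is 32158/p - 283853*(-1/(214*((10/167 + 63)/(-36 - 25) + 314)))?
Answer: 847269115167836311/682272018 ≈ 1.2418e+9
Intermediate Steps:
p = 3/115850 (p = 6/(-9 + 231709) = 6/231700 = 6*(1/231700) = 3/115850 ≈ 2.5896e-5)
32158/p - 283853*(-1/(214*((10/167 + 63)/(-36 - 25) + 314))) = 32158/(3/115850) - 283853*(-1/(214*((10/167 + 63)/(-36 - 25) + 314))) = 32158*(115850/3) - 283853*(-1/(214*((10*(1/167) + 63)/(-61) + 314))) = 3725504300/3 - 283853*(-1/(214*((10/167 + 63)*(-1/61) + 314))) = 3725504300/3 - 283853*(-1/(214*((10531/167)*(-1/61) + 314))) = 3725504300/3 - 283853*(-1/(214*(-10531/10187 + 314))) = 3725504300/3 - 283853/((-214*3188187/10187)) = 3725504300/3 - 283853/(-682272018/10187) = 3725504300/3 - 283853*(-10187/682272018) = 3725504300/3 + 2891610511/682272018 = 847269115167836311/682272018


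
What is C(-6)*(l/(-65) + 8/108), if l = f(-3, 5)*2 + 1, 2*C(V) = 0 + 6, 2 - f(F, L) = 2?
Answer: 103/585 ≈ 0.17607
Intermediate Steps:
f(F, L) = 0 (f(F, L) = 2 - 1*2 = 2 - 2 = 0)
C(V) = 3 (C(V) = (0 + 6)/2 = (½)*6 = 3)
l = 1 (l = 0*2 + 1 = 0 + 1 = 1)
C(-6)*(l/(-65) + 8/108) = 3*(1/(-65) + 8/108) = 3*(1*(-1/65) + 8*(1/108)) = 3*(-1/65 + 2/27) = 3*(103/1755) = 103/585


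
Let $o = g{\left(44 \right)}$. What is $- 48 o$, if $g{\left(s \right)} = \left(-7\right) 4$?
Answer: $1344$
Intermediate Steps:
$g{\left(s \right)} = -28$
$o = -28$
$- 48 o = \left(-48\right) \left(-28\right) = 1344$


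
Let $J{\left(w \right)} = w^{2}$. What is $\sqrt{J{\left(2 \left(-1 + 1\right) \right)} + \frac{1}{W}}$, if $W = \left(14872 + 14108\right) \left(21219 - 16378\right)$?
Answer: $\frac{\sqrt{3897005}}{23382030} \approx 8.4427 \cdot 10^{-5}$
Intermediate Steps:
$W = 140292180$ ($W = 28980 \cdot 4841 = 140292180$)
$\sqrt{J{\left(2 \left(-1 + 1\right) \right)} + \frac{1}{W}} = \sqrt{\left(2 \left(-1 + 1\right)\right)^{2} + \frac{1}{140292180}} = \sqrt{\left(2 \cdot 0\right)^{2} + \frac{1}{140292180}} = \sqrt{0^{2} + \frac{1}{140292180}} = \sqrt{0 + \frac{1}{140292180}} = \sqrt{\frac{1}{140292180}} = \frac{\sqrt{3897005}}{23382030}$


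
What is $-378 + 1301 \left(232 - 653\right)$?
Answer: $-548099$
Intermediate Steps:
$-378 + 1301 \left(232 - 653\right) = -378 + 1301 \left(-421\right) = -378 - 547721 = -548099$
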